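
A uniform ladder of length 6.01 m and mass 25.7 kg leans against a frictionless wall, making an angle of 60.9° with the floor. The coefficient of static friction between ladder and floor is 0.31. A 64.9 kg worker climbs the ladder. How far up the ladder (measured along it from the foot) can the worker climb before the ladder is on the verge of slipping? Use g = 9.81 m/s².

Taking torques about the foot of the ladder:
Ladder weight 25.7×9.81 = 252.1 N acts at 3.005 m along the ladder; its horizontal arm is 3.005·cos60.9° = 1.461 m → τ = 368.3 N·m clockwise.
Worker weight 64.9×9.81 = 636.7 N at distance d → arm d·cos60.9° → τ = 636.7·d·0.4863 clockwise.
Wall normal N at the top has arm L sinθ = 5.251 m counterclockwise, so Στ = 0 gives N·5.251 = 368.3 + 309.6·d.
ΣFy = 0 ⇒ N_floor = 888.8 N, so the maximum friction is μ_s·N_floor = 0.31×888.8 = 275.5 N. ΣFx = 0 ⇒ N_wall = f, so at the slipping point N = 275.5 N.
Substituting: 275.5×5.251 = 368.3 + 309.6·d ⇒ d = (1447 − 368.3) / 309.6 = 3.48 m.

d ≈ 3.48 m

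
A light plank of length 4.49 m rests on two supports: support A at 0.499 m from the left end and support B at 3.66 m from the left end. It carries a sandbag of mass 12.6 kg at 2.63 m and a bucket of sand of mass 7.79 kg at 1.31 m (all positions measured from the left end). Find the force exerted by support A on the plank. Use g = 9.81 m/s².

R_A ≈ 97.1 N

About support B:
Sandbag: 12.6 × 9.81 = 123.6 N down at 2.63 m → arm 1.03 m, τ = 123.6 × 1.03 = 127.3 N·m counterclockwise.
Bucket of sand: 7.79 × 9.81 = 76.42 N down at 1.31 m → arm 2.35 m, τ = 76.42 × 2.35 = 179.6 N·m counterclockwise.
Net load moment about support B = 306.9 N·m counterclockwise.
Reaction R at support A is upward at 0.499 m, arm 3.161 m → moment R × 3.161 clockwise.
Setting net torque to zero: R × 3.161 = 306.9 → R = 97.1 N.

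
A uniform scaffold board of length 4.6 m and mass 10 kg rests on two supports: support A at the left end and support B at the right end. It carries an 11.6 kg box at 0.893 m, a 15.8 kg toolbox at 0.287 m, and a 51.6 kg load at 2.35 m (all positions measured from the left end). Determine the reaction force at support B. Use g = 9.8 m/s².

R_B ≈ 339 N

About support A:
Beam weight: 10 × 9.8 = 98 N down at 2.3 m → arm 2.3 m, τ = 98 × 2.3 = 225.4 N·m clockwise.
Box: 11.6 × 9.8 = 113.7 N down at 0.893 m → arm 0.893 m, τ = 113.7 × 0.893 = 101.5 N·m clockwise.
Toolbox: 15.8 × 9.8 = 154.8 N down at 0.287 m → arm 0.287 m, τ = 154.8 × 0.287 = 44.43 N·m clockwise.
Load: 51.6 × 9.8 = 505.7 N down at 2.35 m → arm 2.35 m, τ = 505.7 × 2.35 = 1188 N·m clockwise.
Net load moment about support A = 1559 N·m clockwise.
Reaction R at support B is upward at 4.6 m, arm 4.6 m → moment R × 4.6 counterclockwise.
Balancing moments: R × 4.6 = 1559, giving R = 339 N.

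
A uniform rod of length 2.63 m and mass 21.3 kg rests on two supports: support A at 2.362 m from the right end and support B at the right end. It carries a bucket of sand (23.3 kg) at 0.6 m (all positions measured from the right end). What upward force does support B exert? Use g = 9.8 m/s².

R_B ≈ 263 N

Taking torques about support A:
Beam weight: 21.3 × 9.8 = 208.7 N down at 1.315 m → arm 1.047 m, τ = 208.7 × 1.047 = 218.5 N·m clockwise.
Bucket of sand: 23.3 × 9.8 = 228.3 N down at 0.6 m → arm 1.762 m, τ = 228.3 × 1.762 = 402.3 N·m clockwise.
Net load moment about support A = 620.8 N·m clockwise.
Reaction R at support B is upward at 0 m, arm 2.362 m → moment R × 2.362 counterclockwise.
Balancing moments: R × 2.362 = 620.8, giving R = 263 N.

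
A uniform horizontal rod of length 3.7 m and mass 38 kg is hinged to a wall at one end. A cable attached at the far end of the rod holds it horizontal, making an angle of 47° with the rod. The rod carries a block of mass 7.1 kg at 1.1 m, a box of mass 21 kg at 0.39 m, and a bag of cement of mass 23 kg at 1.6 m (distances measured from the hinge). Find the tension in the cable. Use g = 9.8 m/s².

T ≈ 446 N

Choose the hinge as the axis so the unknown hinge reaction has zero arm there.
Beam weight: 38 × 9.8 = 372.4 N down at 1.85 m → arm 1.85 m, τ = 372.4 × 1.85 = 688.9 N·m clockwise.
Block: 7.1 × 9.8 = 69.58 N down at 1.1 m → arm 1.1 m, τ = 69.58 × 1.1 = 76.54 N·m clockwise.
Box: 21 × 9.8 = 205.8 N down at 0.39 m → arm 0.39 m, τ = 205.8 × 0.39 = 80.26 N·m clockwise.
Bag of cement: 23 × 9.8 = 225.4 N down at 1.6 m → arm 1.6 m, τ = 225.4 × 1.6 = 360.6 N·m clockwise.
Total clockwise load moment = 1206 N·m.
The cable tension T acts at 3.7 m; only its component perpendicular to the rod, T sinθ, produces torque. sin 47° = 0.7314.
Setting net torque to zero: T × 3.7 × 0.7314 = 1206 → T = 1206 / 2.706 = 446 N.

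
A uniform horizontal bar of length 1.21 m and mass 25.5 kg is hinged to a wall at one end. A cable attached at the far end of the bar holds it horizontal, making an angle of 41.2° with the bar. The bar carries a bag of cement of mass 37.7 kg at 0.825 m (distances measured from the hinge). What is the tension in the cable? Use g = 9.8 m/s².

Taking torques about the hinge:
Beam weight: 25.5 × 9.8 = 249.9 N down at 0.605 m → arm 0.605 m, τ = 249.9 × 0.605 = 151.2 N·m clockwise.
Bag of cement: 37.7 × 9.8 = 369.5 N down at 0.825 m → arm 0.825 m, τ = 369.5 × 0.825 = 304.8 N·m clockwise.
Total clockwise load moment = 456 N·m.
The cable tension T acts at 1.21 m; only its component perpendicular to the bar, T sinθ, produces torque. sin 41.2° = 0.6587.
For rotational equilibrium, T × 1.21 × 0.6587 = 456, so T = 456 / 0.797 = 572 N.

T ≈ 572 N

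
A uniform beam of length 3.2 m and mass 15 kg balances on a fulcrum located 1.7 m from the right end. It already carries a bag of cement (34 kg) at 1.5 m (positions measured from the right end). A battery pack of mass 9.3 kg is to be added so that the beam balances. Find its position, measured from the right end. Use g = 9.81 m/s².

x ≈ 2.59 m from the right end

Sum moments about the fulcrum (at 1.7 m from the right end) (the support reaction has zero arm there).
Beam weight: 15 × 9.81 = 147.2 N down at 1.6 m → arm 0.1 m, τ = 147.2 × 0.1 = 14.72 N·m clockwise.
Bag of cement: 34 × 9.81 = 333.5 N down at 1.5 m → arm 0.2 m, τ = 333.5 × 0.2 = 66.7 N·m clockwise.
Net moment of existing loads = 81.42 N·m clockwise.
The battery pack weighs 9.3 × 9.81 = 91.23 N and must supply an equal counterclockwise moment, so its lever arm about the fulcrum is 81.42 / 91.23 = 0.892 m.
That puts it at 1.7 + 0.892 = 2.59 m from the right end.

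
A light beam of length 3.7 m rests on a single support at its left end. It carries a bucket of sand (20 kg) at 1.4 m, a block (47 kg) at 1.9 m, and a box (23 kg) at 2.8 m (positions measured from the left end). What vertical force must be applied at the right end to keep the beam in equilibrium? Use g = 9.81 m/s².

Take moments about the left end.
Bucket of sand: 20 × 9.81 = 196.2 N down at 1.4 m → arm 1.4 m, τ = 196.2 × 1.4 = 274.7 N·m clockwise.
Block: 47 × 9.81 = 461.1 N down at 1.9 m → arm 1.9 m, τ = 461.1 × 1.9 = 876.1 N·m clockwise.
Box: 23 × 9.81 = 225.6 N down at 2.8 m → arm 2.8 m, τ = 225.6 × 2.8 = 631.7 N·m clockwise.
Net moment of the loads = 1782 N·m clockwise.
The upward force F acts at the right end, arm 3.7 m, giving F × 3.7 counterclockwise.
Setting net torque to zero: F × 3.7 = 1782 → F = 1782 / 3.7 = 482 N.

F ≈ 482 N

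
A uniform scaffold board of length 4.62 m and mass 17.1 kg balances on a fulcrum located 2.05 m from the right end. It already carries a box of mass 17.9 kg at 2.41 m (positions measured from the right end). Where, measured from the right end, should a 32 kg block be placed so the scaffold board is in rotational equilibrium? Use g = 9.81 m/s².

x ≈ 1.71 m from the right end

Sum moments about the fulcrum (at 2.05 m from the right end) (the support reaction has zero arm there).
Beam weight: 17.1 × 9.81 = 167.8 N down at 2.31 m → arm 0.26 m, τ = 167.8 × 0.26 = 43.63 N·m counterclockwise.
Box: 17.9 × 9.81 = 175.6 N down at 2.41 m → arm 0.36 m, τ = 175.6 × 0.36 = 63.22 N·m counterclockwise.
Net moment of existing loads = 106.8 N·m counterclockwise.
The block weighs 32 × 9.81 = 313.9 N and must supply an equal clockwise moment, so its lever arm about the fulcrum is 106.8 / 313.9 = 0.34 m.
That puts it at 2.05 − 0.34 = 1.71 m from the right end.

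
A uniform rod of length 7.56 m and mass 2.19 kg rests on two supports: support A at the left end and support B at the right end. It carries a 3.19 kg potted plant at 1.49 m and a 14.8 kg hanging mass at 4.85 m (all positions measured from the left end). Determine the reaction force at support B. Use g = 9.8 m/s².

Take moments about support A.
Beam weight: 2.19 × 9.8 = 21.46 N down at 3.78 m → arm 3.78 m, τ = 21.46 × 3.78 = 81.12 N·m clockwise.
Potted plant: 3.19 × 9.8 = 31.26 N down at 1.49 m → arm 1.49 m, τ = 31.26 × 1.49 = 46.58 N·m clockwise.
Hanging mass: 14.8 × 9.8 = 145 N down at 4.85 m → arm 4.85 m, τ = 145 × 4.85 = 703.2 N·m clockwise.
Net load moment about support A = 830.9 N·m clockwise.
Reaction R at support B is upward at 7.56 m, arm 7.56 m → moment R × 7.56 counterclockwise.
Balancing moments: R × 7.56 = 830.9, giving R = 110 N.

R_B ≈ 110 N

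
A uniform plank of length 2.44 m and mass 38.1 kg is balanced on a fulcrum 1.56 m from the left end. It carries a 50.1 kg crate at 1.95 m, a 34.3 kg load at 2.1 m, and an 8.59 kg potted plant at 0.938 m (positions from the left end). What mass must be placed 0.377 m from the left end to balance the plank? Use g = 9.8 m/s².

Sum moments about the fulcrum (at 1.56 m from the left end) (the support reaction has zero arm there).
Beam weight: 38.1 × 9.8 = 373.4 N down at 1.22 m → arm 0.34 m, τ = 373.4 × 0.34 = 127 N·m counterclockwise.
Crate: 50.1 × 9.8 = 491 N down at 1.95 m → arm 0.39 m, τ = 491 × 0.39 = 191.5 N·m clockwise.
Load: 34.3 × 9.8 = 336.1 N down at 2.1 m → arm 0.54 m, τ = 336.1 × 0.54 = 181.5 N·m clockwise.
Potted plant: 8.59 × 9.8 = 84.18 N down at 0.938 m → arm 0.622 m, τ = 84.18 × 0.622 = 52.36 N·m counterclockwise.
Net moment of known loads = 193.6 N·m clockwise.
An unknown mass m at 0.377 m has arm 1.183 m; its moment is m·g·1.183 counterclockwise.
Setting net torque to zero: m × 9.8 × 1.183 = 193.6 → m = 193.6 / (9.8 × 1.183) = 16.7 kg.

m ≈ 16.7 kg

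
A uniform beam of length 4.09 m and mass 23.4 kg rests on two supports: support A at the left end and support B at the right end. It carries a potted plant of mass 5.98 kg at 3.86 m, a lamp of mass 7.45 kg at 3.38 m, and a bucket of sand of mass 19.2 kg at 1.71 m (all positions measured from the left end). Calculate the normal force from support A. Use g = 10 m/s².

Sum moments about support B (its reaction then has zero moment arm).
Beam weight: 23.4 × 10 = 234 N down at 2.045 m → arm 2.045 m, τ = 234 × 2.045 = 478.5 N·m counterclockwise.
Potted plant: 5.98 × 10 = 59.8 N down at 3.86 m → arm 0.23 m, τ = 59.8 × 0.23 = 13.75 N·m counterclockwise.
Lamp: 7.45 × 10 = 74.5 N down at 3.38 m → arm 0.71 m, τ = 74.5 × 0.71 = 52.89 N·m counterclockwise.
Bucket of sand: 19.2 × 10 = 192 N down at 1.71 m → arm 2.38 m, τ = 192 × 2.38 = 457 N·m counterclockwise.
Net load moment about support B = 1002 N·m counterclockwise.
Reaction R at support A is upward at 0 m, arm 4.09 m → moment R × 4.09 clockwise.
Setting net torque to zero: R × 4.09 = 1002 → R = 245 N.

R_A ≈ 245 N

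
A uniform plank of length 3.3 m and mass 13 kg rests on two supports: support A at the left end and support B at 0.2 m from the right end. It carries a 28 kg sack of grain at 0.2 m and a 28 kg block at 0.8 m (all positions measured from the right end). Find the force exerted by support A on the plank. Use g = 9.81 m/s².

R_A ≈ 113 N

About support B:
Beam weight: 13 × 9.81 = 127.5 N down at 1.65 m → arm 1.45 m, τ = 127.5 × 1.45 = 184.9 N·m counterclockwise.
Sack of grain: acts at the support B, moment arm 0 → no torque.
Block: 28 × 9.81 = 274.7 N down at 0.8 m → arm 0.6 m, τ = 274.7 × 0.6 = 164.8 N·m counterclockwise.
Net load moment about support B = 349.7 N·m counterclockwise.
Reaction R at support A is upward at 3.3 m, arm 3.1 m → moment R × 3.1 clockwise.
Στ = 0 ⇒ R × 3.1 = 349.7 ⇒ R = 113 N.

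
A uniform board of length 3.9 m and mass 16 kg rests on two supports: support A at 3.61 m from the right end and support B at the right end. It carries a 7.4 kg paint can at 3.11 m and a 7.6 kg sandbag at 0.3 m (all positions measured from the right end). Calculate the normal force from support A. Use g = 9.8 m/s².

R_A ≈ 153 N

Take moments about support B.
Beam weight: 16 × 9.8 = 156.8 N down at 1.95 m → arm 1.95 m, τ = 156.8 × 1.95 = 305.8 N·m counterclockwise.
Paint can: 7.4 × 9.8 = 72.52 N down at 3.11 m → arm 3.11 m, τ = 72.52 × 3.11 = 225.5 N·m counterclockwise.
Sandbag: 7.6 × 9.8 = 74.48 N down at 0.3 m → arm 0.3 m, τ = 74.48 × 0.3 = 22.34 N·m counterclockwise.
Net load moment about support B = 553.6 N·m counterclockwise.
Reaction R at support A is upward at 3.61 m, arm 3.61 m → moment R × 3.61 clockwise.
For rotational equilibrium, R × 3.61 = 553.6, so R = 153 N.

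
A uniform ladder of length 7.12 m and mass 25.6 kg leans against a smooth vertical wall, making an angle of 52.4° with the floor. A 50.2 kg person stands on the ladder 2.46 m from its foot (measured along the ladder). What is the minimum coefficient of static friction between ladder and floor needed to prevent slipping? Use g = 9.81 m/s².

About the foot of the ladder:
Ladder weight 25.6×9.81 = 251.1 N acts at 3.56 m along the ladder; its horizontal arm is 3.56·cos52.4° = 2.172 m → τ = 545.4 N·m clockwise.
Person: 50.2×9.81 = 492.5 N at 2.46 m → arm 1.501 m → τ = 739.2 N·m clockwise.
Wall normal N acts horizontally at the top; its moment arm is the height L sinθ = 7.12·sin52.4° = 5.641 m, counterclockwise.
Setting net torque to zero: N × 5.641 = 1285 → N = 227.8 N.
ΣFx = 0 ⇒ f = N_wall = 227.8 N. ΣFy = 0 ⇒ N_floor = 743.6 N.
μ_min = f / N_floor = 227.8 / 743.6 = 0.306.

μ_min ≈ 0.306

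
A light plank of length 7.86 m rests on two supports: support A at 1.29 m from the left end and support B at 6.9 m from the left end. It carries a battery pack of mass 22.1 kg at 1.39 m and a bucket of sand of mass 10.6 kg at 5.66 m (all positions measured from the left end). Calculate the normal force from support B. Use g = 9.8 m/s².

Taking torques about support A:
Battery pack: 22.1 × 9.8 = 216.6 N down at 1.39 m → arm 0.1 m, τ = 216.6 × 0.1 = 21.66 N·m clockwise.
Bucket of sand: 10.6 × 9.8 = 103.9 N down at 5.66 m → arm 4.37 m, τ = 103.9 × 4.37 = 454 N·m clockwise.
Net load moment about support A = 475.7 N·m clockwise.
Reaction R at support B is upward at 6.9 m, arm 5.61 m → moment R × 5.61 counterclockwise.
Setting net torque to zero: R × 5.61 = 475.7 → R = 84.8 N.

R_B ≈ 84.8 N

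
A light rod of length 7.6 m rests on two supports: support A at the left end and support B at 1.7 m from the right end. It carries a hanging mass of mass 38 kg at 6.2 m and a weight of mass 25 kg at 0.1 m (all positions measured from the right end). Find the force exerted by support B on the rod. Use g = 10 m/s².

Taking torques about support A:
Hanging mass: 38 × 10 = 380 N down at 6.2 m → arm 1.4 m, τ = 380 × 1.4 = 532 N·m clockwise.
Weight: 25 × 10 = 250 N down at 0.1 m → arm 7.5 m, τ = 250 × 7.5 = 1875 N·m clockwise.
Net load moment about support A = 2407 N·m clockwise.
Reaction R at support B is upward at 1.7 m, arm 5.9 m → moment R × 5.9 counterclockwise.
Στ = 0 ⇒ R × 5.9 = 2407 ⇒ R = 408 N.

R_B ≈ 408 N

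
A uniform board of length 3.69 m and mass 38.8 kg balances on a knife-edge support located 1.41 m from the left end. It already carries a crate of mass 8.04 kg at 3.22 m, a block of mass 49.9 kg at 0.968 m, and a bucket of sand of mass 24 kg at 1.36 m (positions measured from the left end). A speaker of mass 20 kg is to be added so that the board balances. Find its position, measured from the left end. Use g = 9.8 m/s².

x ≈ 1 m from the left end

Taking torques about the knife-edge support (at 1.41 m from the left end):
Beam weight: 38.8 × 9.8 = 380.2 N down at 1.845 m → arm 0.435 m, τ = 380.2 × 0.435 = 165.4 N·m clockwise.
Crate: 8.04 × 9.8 = 78.79 N down at 3.22 m → arm 1.81 m, τ = 78.79 × 1.81 = 142.6 N·m clockwise.
Block: 49.9 × 9.8 = 489 N down at 0.968 m → arm 0.442 m, τ = 489 × 0.442 = 216.1 N·m counterclockwise.
Bucket of sand: 24 × 9.8 = 235.2 N down at 1.36 m → arm 0.05 m, τ = 235.2 × 0.05 = 11.76 N·m counterclockwise.
Net moment of existing loads = 80.14 N·m clockwise.
The speaker weighs 20 × 9.8 = 196 N and must supply an equal counterclockwise moment, so its lever arm about the knife-edge support is 80.14 / 196 = 0.409 m.
That puts it at 1.41 − 0.409 = 1 m from the left end.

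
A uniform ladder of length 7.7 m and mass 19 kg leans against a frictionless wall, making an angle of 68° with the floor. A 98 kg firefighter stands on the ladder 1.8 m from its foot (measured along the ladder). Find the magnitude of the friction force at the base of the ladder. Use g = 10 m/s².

Choose the foot of the ladder as the axis so the floor normal and friction both act there and drop out.
Ladder weight 19×10 = 190 N acts at 3.85 m along the ladder; its horizontal arm is 3.85·cos68° = 1.442 m → τ = 274 N·m clockwise.
Firefighter: 98×10 = 980 N at 1.8 m → arm 0.6743 m → τ = 660.8 N·m clockwise.
Wall normal N acts horizontally at the top; its moment arm is the height L sinθ = 7.7·sin68° = 7.139 m, counterclockwise.
Στ = 0 ⇒ N × 7.139 = 934.8 ⇒ N = 131 N.
ΣFx = 0: friction at the foot balances the wall's push, so f = N_wall = 131 N.

f ≈ 131 N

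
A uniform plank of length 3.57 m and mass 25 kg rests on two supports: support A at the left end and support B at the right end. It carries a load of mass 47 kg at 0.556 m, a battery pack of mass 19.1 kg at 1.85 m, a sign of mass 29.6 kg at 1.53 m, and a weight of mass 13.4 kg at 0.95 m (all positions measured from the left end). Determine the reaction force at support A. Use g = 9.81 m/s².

R_A ≈ 865 N

Taking torques about support B:
Beam weight: 25 × 9.81 = 245.2 N down at 1.785 m → arm 1.785 m, τ = 245.2 × 1.785 = 437.7 N·m counterclockwise.
Load: 47 × 9.81 = 461.1 N down at 0.556 m → arm 3.014 m, τ = 461.1 × 3.014 = 1390 N·m counterclockwise.
Battery pack: 19.1 × 9.81 = 187.4 N down at 1.85 m → arm 1.72 m, τ = 187.4 × 1.72 = 322.3 N·m counterclockwise.
Sign: 29.6 × 9.81 = 290.4 N down at 1.53 m → arm 2.04 m, τ = 290.4 × 2.04 = 592.4 N·m counterclockwise.
Weight: 13.4 × 9.81 = 131.5 N down at 0.95 m → arm 2.62 m, τ = 131.5 × 2.62 = 344.5 N·m counterclockwise.
Net load moment about support B = 3087 N·m counterclockwise.
Reaction R at support A is upward at 0 m, arm 3.57 m → moment R × 3.57 clockwise.
Balancing moments: R × 3.57 = 3087, giving R = 865 N.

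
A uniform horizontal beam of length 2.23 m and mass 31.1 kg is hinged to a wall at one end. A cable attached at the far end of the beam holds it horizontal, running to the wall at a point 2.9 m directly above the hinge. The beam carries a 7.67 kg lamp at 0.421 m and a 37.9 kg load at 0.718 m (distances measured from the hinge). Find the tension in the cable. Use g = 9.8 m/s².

Sum moments about the hinge (the unknown hinge reaction has zero arm there).
Beam weight: 31.1 × 9.8 = 304.8 N down at 1.115 m → arm 1.115 m, τ = 304.8 × 1.115 = 339.9 N·m clockwise.
Lamp: 7.67 × 9.8 = 75.17 N down at 0.421 m → arm 0.421 m, τ = 75.17 × 0.421 = 31.65 N·m clockwise.
Load: 37.9 × 9.8 = 371.4 N down at 0.718 m → arm 0.718 m, τ = 371.4 × 0.718 = 266.7 N·m clockwise.
Total clockwise load moment = 638.2 N·m.
The cable tension T acts at 2.23 m; only its component perpendicular to the beam, T sinθ, produces torque. sinθ = h/√(h²+d²) = 2.9/√(2.9²+2.23²) = 0.7927.
For rotational equilibrium, T × 2.23 × 0.7927 = 638.2, so T = 638.2 / 1.768 = 361 N.

T ≈ 361 N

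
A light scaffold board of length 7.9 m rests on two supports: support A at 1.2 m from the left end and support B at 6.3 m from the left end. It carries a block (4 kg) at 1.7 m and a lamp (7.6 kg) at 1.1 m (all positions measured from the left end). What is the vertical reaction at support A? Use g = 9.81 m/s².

R_A ≈ 111 N

Choose support B as the axis so its reaction then has zero moment arm.
Block: 4 × 9.81 = 39.24 N down at 1.7 m → arm 4.6 m, τ = 39.24 × 4.6 = 180.5 N·m counterclockwise.
Lamp: 7.6 × 9.81 = 74.56 N down at 1.1 m → arm 5.2 m, τ = 74.56 × 5.2 = 387.7 N·m counterclockwise.
Net load moment about support B = 568.2 N·m counterclockwise.
Reaction R at support A is upward at 1.2 m, arm 5.1 m → moment R × 5.1 clockwise.
For rotational equilibrium, R × 5.1 = 568.2, so R = 111 N.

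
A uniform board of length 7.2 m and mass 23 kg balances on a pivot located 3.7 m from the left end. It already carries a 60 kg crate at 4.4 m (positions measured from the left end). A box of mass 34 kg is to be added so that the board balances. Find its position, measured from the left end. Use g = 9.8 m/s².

Take moments about the pivot (at 3.7 m from the left end).
Beam weight: 23 × 9.8 = 225.4 N down at 3.6 m → arm 0.1 m, τ = 225.4 × 0.1 = 22.54 N·m counterclockwise.
Crate: 60 × 9.8 = 588 N down at 4.4 m → arm 0.7 m, τ = 588 × 0.7 = 411.6 N·m clockwise.
Net moment of existing loads = 389.1 N·m clockwise.
The box weighs 34 × 9.8 = 333.2 N and must supply an equal counterclockwise moment, so its lever arm about the pivot is 389.1 / 333.2 = 1.17 m.
That puts it at 3.7 − 1.17 = 2.53 m from the left end.

x ≈ 2.53 m from the left end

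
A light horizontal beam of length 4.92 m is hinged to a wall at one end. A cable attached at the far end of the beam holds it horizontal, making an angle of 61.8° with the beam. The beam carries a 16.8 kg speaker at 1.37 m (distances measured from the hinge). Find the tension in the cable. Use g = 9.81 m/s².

Sum moments about the hinge (the unknown hinge reaction has zero arm there).
Speaker: 16.8 × 9.81 = 164.8 N down at 1.37 m → arm 1.37 m, τ = 164.8 × 1.37 = 225.8 N·m clockwise.
Total clockwise load moment = 225.8 N·m.
The cable tension T acts at 4.92 m; only its component perpendicular to the beam, T sinθ, produces torque. sin 61.8° = 0.8813.
Balancing moments: T × 4.92 × 0.8813 = 225.8, giving T = 225.8 / 4.336 = 52.1 N.

T ≈ 52.1 N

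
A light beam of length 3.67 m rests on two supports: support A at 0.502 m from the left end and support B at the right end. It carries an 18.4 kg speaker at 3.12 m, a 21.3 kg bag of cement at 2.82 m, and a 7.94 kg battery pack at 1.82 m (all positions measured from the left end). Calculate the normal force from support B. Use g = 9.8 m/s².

R_B ≈ 334 N

Taking torques about support A:
Speaker: 18.4 × 9.8 = 180.3 N down at 3.12 m → arm 2.618 m, τ = 180.3 × 2.618 = 472 N·m clockwise.
Bag of cement: 21.3 × 9.8 = 208.7 N down at 2.82 m → arm 2.318 m, τ = 208.7 × 2.318 = 483.8 N·m clockwise.
Battery pack: 7.94 × 9.8 = 77.81 N down at 1.82 m → arm 1.318 m, τ = 77.81 × 1.318 = 102.6 N·m clockwise.
Net load moment about support A = 1058 N·m clockwise.
Reaction R at support B is upward at 3.67 m, arm 3.168 m → moment R × 3.168 counterclockwise.
Balancing moments: R × 3.168 = 1058, giving R = 334 N.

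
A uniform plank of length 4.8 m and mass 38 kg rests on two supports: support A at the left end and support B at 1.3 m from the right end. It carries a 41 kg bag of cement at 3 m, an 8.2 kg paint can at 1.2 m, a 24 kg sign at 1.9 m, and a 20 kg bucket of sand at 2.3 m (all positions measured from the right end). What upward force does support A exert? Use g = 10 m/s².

R_A ≈ 415 N

Taking torques about support B:
Beam weight: 38 × 10 = 380 N down at 2.4 m → arm 1.1 m, τ = 380 × 1.1 = 418 N·m counterclockwise.
Bag of cement: 41 × 10 = 410 N down at 3 m → arm 1.7 m, τ = 410 × 1.7 = 697 N·m counterclockwise.
Paint can: 8.2 × 10 = 82 N down at 1.2 m → arm 0.1 m, τ = 82 × 0.1 = 8.2 N·m clockwise.
Sign: 24 × 10 = 240 N down at 1.9 m → arm 0.6 m, τ = 240 × 0.6 = 144 N·m counterclockwise.
Bucket of sand: 20 × 10 = 200 N down at 2.3 m → arm 1 m, τ = 200 × 1 = 200 N·m counterclockwise.
Net load moment about support B = 1451 N·m counterclockwise.
Reaction R at support A is upward at 4.8 m, arm 3.5 m → moment R × 3.5 clockwise.
For rotational equilibrium, R × 3.5 = 1451, so R = 415 N.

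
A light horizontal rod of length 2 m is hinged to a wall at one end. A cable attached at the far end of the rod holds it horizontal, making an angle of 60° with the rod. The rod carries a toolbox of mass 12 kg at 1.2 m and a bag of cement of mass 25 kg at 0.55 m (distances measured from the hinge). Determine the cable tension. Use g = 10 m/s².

T ≈ 163 N

Take moments about the hinge.
Toolbox: 12 × 10 = 120 N down at 1.2 m → arm 1.2 m, τ = 120 × 1.2 = 144 N·m clockwise.
Bag of cement: 25 × 10 = 250 N down at 0.55 m → arm 0.55 m, τ = 250 × 0.55 = 137.5 N·m clockwise.
Total clockwise load moment = 281.5 N·m.
The cable tension T acts at 2 m; only its component perpendicular to the rod, T sinθ, produces torque. sin 60° = 0.866.
Στ = 0 ⇒ T × 2 × 0.866 = 281.5 ⇒ T = 281.5 / 1.732 = 163 N.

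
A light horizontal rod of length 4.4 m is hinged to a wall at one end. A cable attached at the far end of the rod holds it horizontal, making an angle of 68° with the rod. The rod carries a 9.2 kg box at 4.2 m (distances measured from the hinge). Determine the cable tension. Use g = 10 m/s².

T ≈ 94.7 N

About the hinge:
Box: 9.2 × 10 = 92 N down at 4.2 m → arm 4.2 m, τ = 92 × 4.2 = 386.4 N·m clockwise.
Total clockwise load moment = 386.4 N·m.
The cable tension T acts at 4.4 m; only its component perpendicular to the rod, T sinθ, produces torque. sin 68° = 0.9272.
Στ = 0 ⇒ T × 4.4 × 0.9272 = 386.4 ⇒ T = 386.4 / 4.08 = 94.7 N.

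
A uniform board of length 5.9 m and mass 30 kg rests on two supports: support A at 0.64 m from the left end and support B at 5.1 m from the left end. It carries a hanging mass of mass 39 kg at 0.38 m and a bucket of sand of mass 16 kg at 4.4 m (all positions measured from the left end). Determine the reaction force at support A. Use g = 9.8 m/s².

R_A ≈ 571 N

Taking torques about support B:
Beam weight: 30 × 9.8 = 294 N down at 2.95 m → arm 2.15 m, τ = 294 × 2.15 = 632.1 N·m counterclockwise.
Hanging mass: 39 × 9.8 = 382.2 N down at 0.38 m → arm 4.72 m, τ = 382.2 × 4.72 = 1804 N·m counterclockwise.
Bucket of sand: 16 × 9.8 = 156.8 N down at 4.4 m → arm 0.7 m, τ = 156.8 × 0.7 = 109.8 N·m counterclockwise.
Net load moment about support B = 2546 N·m counterclockwise.
Reaction R at support A is upward at 0.64 m, arm 4.46 m → moment R × 4.46 clockwise.
For rotational equilibrium, R × 4.46 = 2546, so R = 571 N.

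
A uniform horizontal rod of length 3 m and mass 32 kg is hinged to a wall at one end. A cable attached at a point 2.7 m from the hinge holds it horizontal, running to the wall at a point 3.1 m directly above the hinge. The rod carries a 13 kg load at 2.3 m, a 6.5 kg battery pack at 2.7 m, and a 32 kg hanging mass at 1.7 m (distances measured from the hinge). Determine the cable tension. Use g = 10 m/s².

T ≈ 736 N

About the hinge:
Beam weight: 32 × 10 = 320 N down at 1.5 m → arm 1.5 m, τ = 320 × 1.5 = 480 N·m clockwise.
Load: 13 × 10 = 130 N down at 2.3 m → arm 2.3 m, τ = 130 × 2.3 = 299 N·m clockwise.
Battery pack: 6.5 × 10 = 65 N down at 2.7 m → arm 2.7 m, τ = 65 × 2.7 = 175.5 N·m clockwise.
Hanging mass: 32 × 10 = 320 N down at 1.7 m → arm 1.7 m, τ = 320 × 1.7 = 544 N·m clockwise.
Total clockwise load moment = 1498 N·m.
The cable tension T acts at 2.7 m; only its component perpendicular to the rod, T sinθ, produces torque. sinθ = h/√(h²+d²) = 3.1/√(3.1²+2.7²) = 0.7541.
For rotational equilibrium, T × 2.7 × 0.7541 = 1498, so T = 1498 / 2.036 = 736 N.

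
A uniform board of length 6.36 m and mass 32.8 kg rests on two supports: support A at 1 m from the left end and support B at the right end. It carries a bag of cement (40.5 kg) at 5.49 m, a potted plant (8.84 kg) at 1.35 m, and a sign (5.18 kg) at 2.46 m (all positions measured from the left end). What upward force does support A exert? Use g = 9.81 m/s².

Take moments about support B.
Beam weight: 32.8 × 9.81 = 321.8 N down at 3.18 m → arm 3.18 m, τ = 321.8 × 3.18 = 1023 N·m counterclockwise.
Bag of cement: 40.5 × 9.81 = 397.3 N down at 5.49 m → arm 0.87 m, τ = 397.3 × 0.87 = 345.7 N·m counterclockwise.
Potted plant: 8.84 × 9.81 = 86.72 N down at 1.35 m → arm 5.01 m, τ = 86.72 × 5.01 = 434.5 N·m counterclockwise.
Sign: 5.18 × 9.81 = 50.82 N down at 2.46 m → arm 3.9 m, τ = 50.82 × 3.9 = 198.2 N·m counterclockwise.
Net load moment about support B = 2001 N·m counterclockwise.
Reaction R at support A is upward at 1 m, arm 5.36 m → moment R × 5.36 clockwise.
Στ = 0 ⇒ R × 5.36 = 2001 ⇒ R = 373 N.

R_A ≈ 373 N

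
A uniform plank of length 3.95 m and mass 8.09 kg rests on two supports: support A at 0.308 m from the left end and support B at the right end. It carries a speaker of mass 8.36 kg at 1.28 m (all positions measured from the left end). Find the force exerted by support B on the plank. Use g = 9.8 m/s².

R_B ≈ 58.2 N

Take moments about support A.
Beam weight: 8.09 × 9.8 = 79.28 N down at 1.975 m → arm 1.667 m, τ = 79.28 × 1.667 = 132.2 N·m clockwise.
Speaker: 8.36 × 9.8 = 81.93 N down at 1.28 m → arm 0.972 m, τ = 81.93 × 0.972 = 79.64 N·m clockwise.
Net load moment about support A = 211.8 N·m clockwise.
Reaction R at support B is upward at 3.95 m, arm 3.642 m → moment R × 3.642 counterclockwise.
Balancing moments: R × 3.642 = 211.8, giving R = 58.2 N.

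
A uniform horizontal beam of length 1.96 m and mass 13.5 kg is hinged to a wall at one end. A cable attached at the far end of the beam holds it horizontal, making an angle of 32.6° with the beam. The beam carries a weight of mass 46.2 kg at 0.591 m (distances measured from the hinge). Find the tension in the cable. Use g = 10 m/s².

Take moments about the hinge.
Beam weight: 13.5 × 10 = 135 N down at 0.98 m → arm 0.98 m, τ = 135 × 0.98 = 132.3 N·m clockwise.
Weight: 46.2 × 10 = 462 N down at 0.591 m → arm 0.591 m, τ = 462 × 0.591 = 273 N·m clockwise.
Total clockwise load moment = 405.3 N·m.
The cable tension T acts at 1.96 m; only its component perpendicular to the beam, T sinθ, produces torque. sin 32.6° = 0.5388.
For rotational equilibrium, T × 1.96 × 0.5388 = 405.3, so T = 405.3 / 1.056 = 384 N.

T ≈ 384 N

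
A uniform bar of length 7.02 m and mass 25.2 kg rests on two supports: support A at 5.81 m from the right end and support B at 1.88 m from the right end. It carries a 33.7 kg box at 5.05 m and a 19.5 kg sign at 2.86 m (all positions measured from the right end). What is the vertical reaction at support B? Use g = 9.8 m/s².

R_B ≈ 352 N

About support A:
Beam weight: 25.2 × 9.8 = 247 N down at 3.51 m → arm 2.3 m, τ = 247 × 2.3 = 568.1 N·m clockwise.
Box: 33.7 × 9.8 = 330.3 N down at 5.05 m → arm 0.76 m, τ = 330.3 × 0.76 = 251 N·m clockwise.
Sign: 19.5 × 9.8 = 191.1 N down at 2.86 m → arm 2.95 m, τ = 191.1 × 2.95 = 563.7 N·m clockwise.
Net load moment about support A = 1383 N·m clockwise.
Reaction R at support B is upward at 1.88 m, arm 3.93 m → moment R × 3.93 counterclockwise.
Balancing moments: R × 3.93 = 1383, giving R = 352 N.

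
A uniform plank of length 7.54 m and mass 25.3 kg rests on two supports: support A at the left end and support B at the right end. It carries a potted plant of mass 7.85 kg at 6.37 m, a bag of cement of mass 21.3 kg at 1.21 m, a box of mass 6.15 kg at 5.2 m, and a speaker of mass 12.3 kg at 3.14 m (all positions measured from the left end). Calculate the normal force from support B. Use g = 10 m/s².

R_B ≈ 321 N

About support A:
Beam weight: 25.3 × 10 = 253 N down at 3.77 m → arm 3.77 m, τ = 253 × 3.77 = 953.8 N·m clockwise.
Potted plant: 7.85 × 10 = 78.5 N down at 6.37 m → arm 6.37 m, τ = 78.5 × 6.37 = 500 N·m clockwise.
Bag of cement: 21.3 × 10 = 213 N down at 1.21 m → arm 1.21 m, τ = 213 × 1.21 = 257.7 N·m clockwise.
Box: 6.15 × 10 = 61.5 N down at 5.2 m → arm 5.2 m, τ = 61.5 × 5.2 = 319.8 N·m clockwise.
Speaker: 12.3 × 10 = 123 N down at 3.14 m → arm 3.14 m, τ = 123 × 3.14 = 386.2 N·m clockwise.
Net load moment about support A = 2418 N·m clockwise.
Reaction R at support B is upward at 7.54 m, arm 7.54 m → moment R × 7.54 counterclockwise.
Στ = 0 ⇒ R × 7.54 = 2418 ⇒ R = 321 N.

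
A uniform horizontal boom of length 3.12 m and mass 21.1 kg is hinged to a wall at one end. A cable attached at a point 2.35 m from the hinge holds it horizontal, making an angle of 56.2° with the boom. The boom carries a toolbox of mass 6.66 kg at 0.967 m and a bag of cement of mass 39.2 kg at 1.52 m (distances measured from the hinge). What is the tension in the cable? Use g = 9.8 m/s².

Sum moments about the hinge (the unknown hinge reaction has zero arm there).
Beam weight: 21.1 × 9.8 = 206.8 N down at 1.56 m → arm 1.56 m, τ = 206.8 × 1.56 = 322.6 N·m clockwise.
Toolbox: 6.66 × 9.8 = 65.27 N down at 0.967 m → arm 0.967 m, τ = 65.27 × 0.967 = 63.12 N·m clockwise.
Bag of cement: 39.2 × 9.8 = 384.2 N down at 1.52 m → arm 1.52 m, τ = 384.2 × 1.52 = 584 N·m clockwise.
Total clockwise load moment = 969.7 N·m.
The cable tension T acts at 2.35 m; only its component perpendicular to the boom, T sinθ, produces torque. sin 56.2° = 0.831.
Setting net torque to zero: T × 2.35 × 0.831 = 969.7 → T = 969.7 / 1.953 = 497 N.

T ≈ 497 N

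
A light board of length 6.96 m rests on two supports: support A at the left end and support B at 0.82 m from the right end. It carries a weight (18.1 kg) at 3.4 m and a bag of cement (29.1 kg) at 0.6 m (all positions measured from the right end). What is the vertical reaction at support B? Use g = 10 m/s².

Take moments about support A.
Weight: 18.1 × 10 = 181 N down at 3.4 m → arm 3.56 m, τ = 181 × 3.56 = 644.4 N·m clockwise.
Bag of cement: 29.1 × 10 = 291 N down at 0.6 m → arm 6.36 m, τ = 291 × 6.36 = 1851 N·m clockwise.
Net load moment about support A = 2495 N·m clockwise.
Reaction R at support B is upward at 0.82 m, arm 6.14 m → moment R × 6.14 counterclockwise.
Balancing moments: R × 6.14 = 2495, giving R = 406 N.

R_B ≈ 406 N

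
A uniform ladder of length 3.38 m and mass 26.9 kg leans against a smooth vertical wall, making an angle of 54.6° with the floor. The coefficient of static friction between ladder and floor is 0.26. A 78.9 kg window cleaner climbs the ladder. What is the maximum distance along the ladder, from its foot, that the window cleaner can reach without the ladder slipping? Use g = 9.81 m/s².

d ≈ 1.08 m

About the foot of the ladder:
Ladder weight 26.9×9.81 = 263.9 N acts at 1.69 m along the ladder; its horizontal arm is 1.69·cos54.6° = 0.979 m → τ = 258.4 N·m clockwise.
Window cleaner weight 78.9×9.81 = 774 N at distance d → arm d·cos54.6° → τ = 774·d·0.5793 clockwise.
Wall normal N at the top has arm L sinθ = 2.755 m counterclockwise, so Στ = 0 gives N·2.755 = 258.4 + 448.4·d.
ΣFy = 0 ⇒ N_floor = 1038 N, so the maximum friction is μ_s·N_floor = 0.26×1038 = 269.9 N. ΣFx = 0 ⇒ N_wall = f, so at the slipping point N = 269.9 N.
Substituting: 269.9×2.755 = 258.4 + 448.4·d ⇒ d = (743.6 − 258.4) / 448.4 = 1.08 m.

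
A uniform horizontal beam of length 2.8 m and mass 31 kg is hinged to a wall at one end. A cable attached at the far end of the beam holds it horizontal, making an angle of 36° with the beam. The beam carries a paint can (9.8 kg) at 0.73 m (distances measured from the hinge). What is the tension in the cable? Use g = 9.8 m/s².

Choose the hinge as the axis so the unknown hinge reaction has zero arm there.
Beam weight: 31 × 9.8 = 303.8 N down at 1.4 m → arm 1.4 m, τ = 303.8 × 1.4 = 425.3 N·m clockwise.
Paint can: 9.8 × 9.8 = 96.04 N down at 0.73 m → arm 0.73 m, τ = 96.04 × 0.73 = 70.11 N·m clockwise.
Total clockwise load moment = 495.4 N·m.
The cable tension T acts at 2.8 m; only its component perpendicular to the beam, T sinθ, produces torque. sin 36° = 0.5878.
Setting net torque to zero: T × 2.8 × 0.5878 = 495.4 → T = 495.4 / 1.646 = 301 N.

T ≈ 301 N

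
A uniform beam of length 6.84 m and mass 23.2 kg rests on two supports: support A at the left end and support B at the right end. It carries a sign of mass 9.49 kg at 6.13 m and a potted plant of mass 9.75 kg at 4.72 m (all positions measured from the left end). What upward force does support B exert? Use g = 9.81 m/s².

Choose support A as the axis so its reaction then has zero moment arm.
Beam weight: 23.2 × 9.81 = 227.6 N down at 3.42 m → arm 3.42 m, τ = 227.6 × 3.42 = 778.4 N·m clockwise.
Sign: 9.49 × 9.81 = 93.1 N down at 6.13 m → arm 6.13 m, τ = 93.1 × 6.13 = 570.7 N·m clockwise.
Potted plant: 9.75 × 9.81 = 95.65 N down at 4.72 m → arm 4.72 m, τ = 95.65 × 4.72 = 451.5 N·m clockwise.
Net load moment about support A = 1801 N·m clockwise.
Reaction R at support B is upward at 6.84 m, arm 6.84 m → moment R × 6.84 counterclockwise.
For rotational equilibrium, R × 6.84 = 1801, so R = 263 N.

R_B ≈ 263 N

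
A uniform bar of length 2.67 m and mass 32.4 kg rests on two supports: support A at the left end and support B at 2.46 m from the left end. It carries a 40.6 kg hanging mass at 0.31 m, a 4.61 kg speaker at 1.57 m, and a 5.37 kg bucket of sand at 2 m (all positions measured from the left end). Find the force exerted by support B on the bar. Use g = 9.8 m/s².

R_B ≈ 294 N

Choose support A as the axis so its reaction then has zero moment arm.
Beam weight: 32.4 × 9.8 = 317.5 N down at 1.335 m → arm 1.335 m, τ = 317.5 × 1.335 = 423.9 N·m clockwise.
Hanging mass: 40.6 × 9.8 = 397.9 N down at 0.31 m → arm 0.31 m, τ = 397.9 × 0.31 = 123.3 N·m clockwise.
Speaker: 4.61 × 9.8 = 45.18 N down at 1.57 m → arm 1.57 m, τ = 45.18 × 1.57 = 70.93 N·m clockwise.
Bucket of sand: 5.37 × 9.8 = 52.63 N down at 2 m → arm 2 m, τ = 52.63 × 2 = 105.3 N·m clockwise.
Net load moment about support A = 723.4 N·m clockwise.
Reaction R at support B is upward at 2.46 m, arm 2.46 m → moment R × 2.46 counterclockwise.
Balancing moments: R × 2.46 = 723.4, giving R = 294 N.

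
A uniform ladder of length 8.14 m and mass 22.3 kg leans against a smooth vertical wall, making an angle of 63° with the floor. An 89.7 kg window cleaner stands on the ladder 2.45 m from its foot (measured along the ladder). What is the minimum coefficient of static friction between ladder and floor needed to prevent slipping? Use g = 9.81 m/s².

Choose the foot of the ladder as the axis so the floor normal and friction both act there and drop out.
Ladder weight 22.3×9.81 = 218.8 N acts at 4.07 m along the ladder; its horizontal arm is 4.07·cos63° = 1.848 m → τ = 404.3 N·m clockwise.
Window cleaner: 89.7×9.81 = 880 N at 2.45 m → arm 1.112 m → τ = 978.6 N·m clockwise.
Wall normal N acts horizontally at the top; its moment arm is the height L sinθ = 8.14·sin63° = 7.253 m, counterclockwise.
Balancing moments: N × 7.253 = 1383, giving N = 190.7 N.
ΣFx = 0 ⇒ f = N_wall = 190.7 N. ΣFy = 0 ⇒ N_floor = 1099 N.
μ_min = f / N_floor = 190.7 / 1099 = 0.174.

μ_min ≈ 0.174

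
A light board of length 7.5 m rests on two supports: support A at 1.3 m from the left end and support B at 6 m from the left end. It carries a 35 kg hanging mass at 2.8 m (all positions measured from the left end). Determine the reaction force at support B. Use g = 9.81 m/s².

R_B ≈ 110 N

Taking torques about support A:
Hanging mass: 35 × 9.81 = 343.4 N down at 2.8 m → arm 1.5 m, τ = 343.4 × 1.5 = 515.1 N·m clockwise.
Net load moment about support A = 515.1 N·m clockwise.
Reaction R at support B is upward at 6 m, arm 4.7 m → moment R × 4.7 counterclockwise.
Στ = 0 ⇒ R × 4.7 = 515.1 ⇒ R = 110 N.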